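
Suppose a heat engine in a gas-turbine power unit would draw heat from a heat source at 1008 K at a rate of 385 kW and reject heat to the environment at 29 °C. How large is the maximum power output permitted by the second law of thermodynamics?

Ẇ_max ≈ 270 kW

T_C = 29 °C → 29 + 273.15 = 302.15 K.
The second-law ceiling is the Carnot efficiency, η_max = 1 − T_C/T_H = 1 − 302.15/1008.00 = 0.7002.
W_max = η_max · Q_H = 0.7002 × 385 = 270 kW.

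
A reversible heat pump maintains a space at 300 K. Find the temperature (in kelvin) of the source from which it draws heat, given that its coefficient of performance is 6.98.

COP_HP = T_H/(T_H − T_C) ⇒ T_C = T_H·(COP_HP − 1)/COP_HP = 300.00 × (6.98 − 1)/6.98 = 257 K.

T_C ≈ 257 K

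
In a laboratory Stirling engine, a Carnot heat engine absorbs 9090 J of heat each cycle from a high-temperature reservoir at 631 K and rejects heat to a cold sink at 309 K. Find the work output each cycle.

Since the cycle is reversible, η = 1 − T_C/T_H = 1 − 309.00/631.00 = 0.5103.
W = η·Q_H = 0.5103 × 9090 = 4640 J.

W ≈ 4640 J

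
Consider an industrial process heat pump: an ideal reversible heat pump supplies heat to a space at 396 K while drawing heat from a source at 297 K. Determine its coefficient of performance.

COP_HP ≈ 4.000

COP_HP = T_H/(T_H − T_C) = 396.00/(396.00 − 297.00) = 4.000.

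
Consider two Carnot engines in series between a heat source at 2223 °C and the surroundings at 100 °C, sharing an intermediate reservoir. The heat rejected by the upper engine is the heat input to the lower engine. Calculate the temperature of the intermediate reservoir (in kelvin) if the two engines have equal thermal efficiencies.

T_H = 2223 °C → 2223 + 273.15 = 2496.15 K.
T_C = 100 °C → 100 + 273.15 = 373.15 K.
Equal efficiencies require 1 − T_m/T_H = 1 − T_C/T_m, i.e. T_m/T_H = T_C/T_m, so T_m = √(T_H·T_C) = √(2496.15 × 373.15) = 965.1 K.

T_m ≈ 965.1 K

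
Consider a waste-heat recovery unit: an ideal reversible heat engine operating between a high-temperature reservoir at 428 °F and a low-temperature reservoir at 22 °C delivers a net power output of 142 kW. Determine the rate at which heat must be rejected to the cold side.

Q̇_C ≈ 212 kW

T_H = 428 °F → (428 − 32) × 5/9 = 220.00 °C = 493.15 K.
T_C = 22 °C → 22 + 273.15 = 295.15 K.
η_rev = 1 − T_C/T_H = 1 − 295.15/493.15 = 0.4015.
Since Q_C/Q_H = T_C/T_H and Q_H = W/η, Q_C = W·T_C/(T_H − T_C) = 142 × 295.15/198.00 = 212 kW.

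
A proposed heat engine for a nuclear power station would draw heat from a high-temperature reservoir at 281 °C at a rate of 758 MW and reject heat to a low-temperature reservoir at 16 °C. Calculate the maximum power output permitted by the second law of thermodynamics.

Ẇ_max ≈ 362 MW

T_H = 281 °C → 281 + 273.15 = 554.15 K.
T_C = 16 °C → 16 + 273.15 = 289.15 K.
The upper bound on efficiency is η_max = 1 − T_C/T_H = 1 − 289.15/554.15 = 0.4782.
W_max = η_max · Q_H = 0.4782 × 758 = 362 MW.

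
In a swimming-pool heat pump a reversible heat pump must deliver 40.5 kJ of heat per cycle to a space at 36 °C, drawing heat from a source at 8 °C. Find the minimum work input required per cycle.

W_in ≈ 3.668 kJ

T_H = 36 °C → 36 + 273.15 = 309.15 K.
T_C = 8 °C → 8 + 273.15 = 281.15 K.
For a reversible heat pump, COP_HP = T_H/(T_H − T_C) = 309.15/28.00 = 11.0411.
W = Q_H/COP_HP = 40.5/11.0411 = 3.668 kJ.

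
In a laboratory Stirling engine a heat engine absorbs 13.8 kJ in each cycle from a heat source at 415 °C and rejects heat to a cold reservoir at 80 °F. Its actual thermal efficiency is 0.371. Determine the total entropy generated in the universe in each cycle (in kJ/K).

ΔS_univ ≈ 0.00890 kJ/K

T_H = 415 °C → 415 + 273.15 = 688.15 K.
T_C = 80 °F → (80 − 32) × 5/9 = 26.67 °C = 299.82 K.
W = η·Q_H = 0.371 × 13.8 = 5.120 kJ, so Q_C = Q_H − W = 8.680 kJ.
The hot reservoir loses entropy Q_H/T_H = 13.8/688.15 = 0.02005 kJ/K; the cold reservoir gains Q_C/T_C = 8.680/299.82 = 0.02895 kJ/K.
ΔS_univ = −Q_H/T_H + Q_C/T_C = 0.00890 kJ/K (> 0, since η = 0.371 < η_Carnot = 0.564).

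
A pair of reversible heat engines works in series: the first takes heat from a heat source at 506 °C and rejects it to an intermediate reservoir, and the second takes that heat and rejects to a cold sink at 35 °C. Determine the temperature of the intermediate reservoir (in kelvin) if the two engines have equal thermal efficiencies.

T_m ≈ 490 K

T_H = 506 °C → 506 + 273.15 = 779.15 K.
T_C = 35 °C → 35 + 273.15 = 308.15 K.
Equal efficiencies require 1 − T_m/T_H = 1 − T_C/T_m, i.e. T_m/T_H = T_C/T_m, so T_m = √(T_H·T_C) = √(779.15 × 308.15) = 490 K.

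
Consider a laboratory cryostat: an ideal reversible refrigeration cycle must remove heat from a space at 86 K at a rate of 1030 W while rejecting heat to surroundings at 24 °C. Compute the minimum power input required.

T_H = 24 °C → 24 + 273.15 = 297.15 K.
COP_R = T_C/(T_H − T_C) = 86.00/211.15 = 0.4073.
W = Q_C/COP_R = 1030/0.4073 = 2530 W.

Ẇ_in ≈ 2530 W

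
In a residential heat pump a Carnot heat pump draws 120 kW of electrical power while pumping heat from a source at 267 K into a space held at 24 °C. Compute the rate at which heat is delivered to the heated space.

T_H = 24 °C → 24 + 273.15 = 297.15 K.
Reversible heating COP: COP_HP = T_H/(T_H − T_C) = 297.15/30.15 = 9.8557.
Q_H = COP_HP · W = 9.8557 × 120 = 1180 kW.

Q̇_H ≈ 1180 kW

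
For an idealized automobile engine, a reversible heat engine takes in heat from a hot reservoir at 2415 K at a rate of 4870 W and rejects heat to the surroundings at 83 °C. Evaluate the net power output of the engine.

T_C = 83 °C → 83 + 273.15 = 356.15 K.
Since the cycle is reversible, η = 1 − T_C/T_H = 1 − 356.15/2415.00 = 0.8525.
W = η·Q_H = 0.8525 × 4870 = 4150 W.

Ẇ ≈ 4150 W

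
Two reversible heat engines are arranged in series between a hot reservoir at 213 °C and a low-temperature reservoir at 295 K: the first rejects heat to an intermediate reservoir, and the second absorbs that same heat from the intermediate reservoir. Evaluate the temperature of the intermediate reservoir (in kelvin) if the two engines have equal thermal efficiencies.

T_m ≈ 379 K

T_H = 213 °C → 213 + 273.15 = 486.15 K.
Equal efficiencies require 1 − T_m/T_H = 1 − T_C/T_m, i.e. T_m/T_H = T_C/T_m, so T_m = √(T_H·T_C) = √(486.15 × 295.00) = 379 K.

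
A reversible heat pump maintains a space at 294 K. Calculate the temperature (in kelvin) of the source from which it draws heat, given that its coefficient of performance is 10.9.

COP_HP = T_H/(T_H − T_C) ⇒ T_C = T_H·(COP_HP − 1)/COP_HP = 294.00 × (10.9 − 1)/10.9 = 267 K.

T_C ≈ 267 K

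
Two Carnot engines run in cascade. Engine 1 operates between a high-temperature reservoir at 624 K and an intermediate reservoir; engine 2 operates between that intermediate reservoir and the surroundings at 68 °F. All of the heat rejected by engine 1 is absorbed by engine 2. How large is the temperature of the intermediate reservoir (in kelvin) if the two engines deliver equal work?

T_m ≈ 459 K

T_C = 68 °F → (68 − 32) × 5/9 = 20.00 °C = 293.15 K.
For reversible stages Q_m = Q_H·(T_m/T_H). Setting W₁ = Q_H(1 − T_m/T_H) equal to W₂ = Q_m(1 − T_C/T_m) = Q_H·(T_m − T_C)/T_H gives T_H − T_m = T_m − T_C, so T_m = (T_H + T_C)/2 = (624.00 + 293.15)/2 = 459 K.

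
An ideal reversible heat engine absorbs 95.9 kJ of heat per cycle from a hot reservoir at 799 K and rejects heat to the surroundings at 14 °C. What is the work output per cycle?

T_C = 14 °C → 14 + 273.15 = 287.15 K.
Carnot efficiency: η = 1 − T_C/T_H = 1 − 287.15/799.00 = 0.6406.
W = η·Q_H = 0.6406 × 95.9 = 61.4 kJ.

W ≈ 61.4 kJ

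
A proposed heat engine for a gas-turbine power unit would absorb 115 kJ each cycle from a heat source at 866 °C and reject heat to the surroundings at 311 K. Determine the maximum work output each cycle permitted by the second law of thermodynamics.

W_max ≈ 83.6 kJ

T_H = 866 °C → 866 + 273.15 = 1139.15 K.
By the Carnot theorem, η_max = 1 − T_C/T_H = 1 − 311.00/1139.15 = 0.7270.
W_max = η_max · Q_H = 0.7270 × 115 = 83.6 kJ.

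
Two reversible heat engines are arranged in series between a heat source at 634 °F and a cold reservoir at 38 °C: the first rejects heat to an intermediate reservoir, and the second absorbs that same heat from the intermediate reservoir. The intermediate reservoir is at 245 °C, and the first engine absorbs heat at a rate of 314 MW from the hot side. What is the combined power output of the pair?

T_H = 634 °F → (634 − 32) × 5/9 = 334.44 °C = 607.59 K.
T_C = 38 °C → 38 + 273.15 = 311.15 K.
Two reversible stages in series are equivalent to a single Carnot engine between T_H and T_C, so η_total = 1 − T_C/T_H = 1 − 311.15/607.59 = 0.4879.
W_total = η_total · Q_H = 0.4879 × 314 = 153.2 MW.

Ẇ_total ≈ 153.2 MW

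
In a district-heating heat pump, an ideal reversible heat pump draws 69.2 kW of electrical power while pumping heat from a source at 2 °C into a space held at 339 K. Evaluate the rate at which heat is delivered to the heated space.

Q̇_H ≈ 367 kW

T_C = 2 °C → 2 + 273.15 = 275.15 K.
The Carnot heat-pump COP is COP_HP = T_H/(T_H − T_C) = 339.00/63.85 = 5.3093.
Q_H = COP_HP · W = 5.3093 × 69.2 = 367 kW.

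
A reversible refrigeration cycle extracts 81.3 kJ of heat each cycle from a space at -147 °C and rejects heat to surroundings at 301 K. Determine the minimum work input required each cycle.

T_C = -147 °C → -147 + 273.15 = 126.15 K.
For a reversible refrigerator, COP_R = T_C/(T_H − T_C) = 126.15/174.85 = 0.7215.
W = Q_C/COP_R = 81.3/0.7215 = 112.7 kJ.

W_in ≈ 112.7 kJ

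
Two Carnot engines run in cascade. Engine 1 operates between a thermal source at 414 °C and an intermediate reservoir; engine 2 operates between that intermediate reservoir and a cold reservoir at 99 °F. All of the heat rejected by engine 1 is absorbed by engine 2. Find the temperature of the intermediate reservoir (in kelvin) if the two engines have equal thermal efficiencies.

T_m ≈ 462 K

T_H = 414 °C → 414 + 273.15 = 687.15 K.
T_C = 99 °F → (99 − 32) × 5/9 = 37.22 °C = 310.37 K.
Equal efficiencies require 1 − T_m/T_H = 1 − T_C/T_m, i.e. T_m/T_H = T_C/T_m, so T_m = √(T_H·T_C) = √(687.15 × 310.37) = 462 K.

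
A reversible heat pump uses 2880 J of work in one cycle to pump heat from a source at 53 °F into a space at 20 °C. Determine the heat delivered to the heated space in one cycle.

Q_H ≈ 101000 J

T_H = 20 °C → 20 + 273.15 = 293.15 K.
T_C = 53 °F → (53 − 32) × 5/9 = 11.67 °C = 284.82 K.
For a reversible heat pump, COP_HP = T_H/(T_H − T_C) = 293.15/8.33 = 35.1780.
Q_H = COP_HP · W = 35.1780 × 2880 = 101000 J.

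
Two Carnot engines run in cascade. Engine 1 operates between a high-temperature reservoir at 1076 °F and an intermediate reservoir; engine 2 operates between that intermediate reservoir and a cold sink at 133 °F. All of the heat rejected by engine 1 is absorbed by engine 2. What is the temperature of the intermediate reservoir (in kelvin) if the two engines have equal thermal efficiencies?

T_m ≈ 530 K

T_H = 1076 °F → (1076 − 32) × 5/9 = 580.00 °C = 853.15 K.
T_C = 133 °F → (133 − 32) × 5/9 = 56.11 °C = 329.26 K.
Equal efficiencies require 1 − T_m/T_H = 1 − T_C/T_m, i.e. T_m/T_H = T_C/T_m, so T_m = √(T_H·T_C) = √(853.15 × 329.26) = 530 K.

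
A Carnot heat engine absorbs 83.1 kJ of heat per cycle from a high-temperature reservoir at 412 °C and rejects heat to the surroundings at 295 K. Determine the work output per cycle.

W ≈ 47.3 kJ

T_H = 412 °C → 412 + 273.15 = 685.15 K.
Since the cycle is reversible, η = 1 − T_C/T_H = 1 − 295.00/685.15 = 0.5694.
W = η·Q_H = 0.5694 × 83.1 = 47.3 kJ.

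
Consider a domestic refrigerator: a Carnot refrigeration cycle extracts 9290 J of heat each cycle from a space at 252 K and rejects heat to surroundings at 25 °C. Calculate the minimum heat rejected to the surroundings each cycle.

T_H = 25 °C → 25 + 273.15 = 298.15 K.
For a reversible cycle Q_H/Q_C = T_H/T_C, so Q_H = Q_C·T_H/T_C = 9290 × 298.15/252.00 = 11000 J.

Q_H ≈ 11000 J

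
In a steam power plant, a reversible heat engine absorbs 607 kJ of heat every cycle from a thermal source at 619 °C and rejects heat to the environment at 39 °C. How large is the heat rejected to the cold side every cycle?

Q_C ≈ 212.4 kJ

T_H = 619 °C → 619 + 273.15 = 892.15 K.
T_C = 39 °C → 39 + 273.15 = 312.15 K.
For a reversible engine, η = 1 − T_C/T_H = 1 − 312.15/892.15 = 0.6501.
For a reversible cycle Q_C/Q_H = T_C/T_H, so Q_C = 607 × 312.15/892.15 = 212.4 kJ.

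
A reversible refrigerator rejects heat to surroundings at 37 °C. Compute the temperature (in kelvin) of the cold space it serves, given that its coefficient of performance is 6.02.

T_H = 37 °C → 37 + 273.15 = 310.15 K.
COP_R = T_C/(T_H − T_C) ⇒ T_C = T_H·COP_R/(1 + COP_R) = 310.15 × 6.02/(1 + 6.02) = 266 K.

T_C ≈ 266 K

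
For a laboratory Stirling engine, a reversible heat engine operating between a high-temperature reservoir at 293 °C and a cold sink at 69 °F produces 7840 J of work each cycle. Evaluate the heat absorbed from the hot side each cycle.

T_H = 293 °C → 293 + 273.15 = 566.15 K.
T_C = 69 °F → (69 − 32) × 5/9 = 20.56 °C = 293.71 K.
Carnot efficiency: η = 1 − T_C/T_H = 1 − 293.71/566.15 = 0.4812.
Q_H = W/η = 7840/0.4812 = 16300 J.

Q_H ≈ 16300 J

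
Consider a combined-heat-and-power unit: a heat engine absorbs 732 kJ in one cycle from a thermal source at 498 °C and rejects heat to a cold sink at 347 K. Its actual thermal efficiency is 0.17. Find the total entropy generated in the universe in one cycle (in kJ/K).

T_H = 498 °C → 498 + 273.15 = 771.15 K.
W = η·Q_H = 0.17 × 732 = 124.4 kJ, so Q_C = Q_H − W = 607.6 kJ.
Entropy balance on the reservoirs: −Q_H/T_H = -0.9492 kJ/K, +Q_C/T_C = 1.751 kJ/K.
ΔS_univ = −Q_H/T_H + Q_C/T_C = 0.802 kJ/K (> 0, since η = 0.17 < η_Carnot = 0.550).

ΔS_univ ≈ 0.802 kJ/K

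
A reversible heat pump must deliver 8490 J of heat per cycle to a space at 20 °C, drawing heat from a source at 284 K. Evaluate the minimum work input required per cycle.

W_in ≈ 265 J

T_H = 20 °C → 20 + 273.15 = 293.15 K.
For a reversible heat pump, COP_HP = T_H/(T_H − T_C) = 293.15/9.15 = 32.0383.
W = Q_H/COP_HP = 8490/32.0383 = 265 J.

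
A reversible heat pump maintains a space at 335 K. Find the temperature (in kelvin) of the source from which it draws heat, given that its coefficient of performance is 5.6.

T_C ≈ 275.2 K

COP_HP = T_H/(T_H − T_C) ⇒ T_C = T_H·(COP_HP − 1)/COP_HP = 335.00 × (5.6 − 1)/5.6 = 275.2 K.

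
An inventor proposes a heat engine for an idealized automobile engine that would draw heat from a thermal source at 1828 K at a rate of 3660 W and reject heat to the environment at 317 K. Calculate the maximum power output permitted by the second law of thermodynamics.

Ẇ_max ≈ 3025 W

The upper bound on efficiency is η_max = 1 − T_C/T_H = 1 − 317.00/1828.00 = 0.8266.
W_max = η_max · Q_H = 0.8266 × 3660 = 3025 W.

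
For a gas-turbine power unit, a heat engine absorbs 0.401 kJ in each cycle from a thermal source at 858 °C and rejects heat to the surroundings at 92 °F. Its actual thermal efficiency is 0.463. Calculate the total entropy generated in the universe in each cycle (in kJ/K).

T_H = 858 °C → 858 + 273.15 = 1131.15 K.
T_C = 92 °F → (92 − 32) × 5/9 = 33.33 °C = 306.48 K.
W = η·Q_H = 0.463 × 0.401 = 0.1857 kJ, so Q_C = Q_H − W = 0.2153 kJ.
Reservoir entropy changes: ΔS_H = −Q_H/T_H = −0.401/1131.15 = -3.545e-04 kJ/K and ΔS_C = +Q_C/T_C = 0.2153/306.48 = 7.026e-04 kJ/K.
ΔS_univ = −Q_H/T_H + Q_C/T_C = 3.48e-04 kJ/K (> 0, since η = 0.463 < η_Carnot = 0.729).

ΔS_univ ≈ 3.48e-04 kJ/K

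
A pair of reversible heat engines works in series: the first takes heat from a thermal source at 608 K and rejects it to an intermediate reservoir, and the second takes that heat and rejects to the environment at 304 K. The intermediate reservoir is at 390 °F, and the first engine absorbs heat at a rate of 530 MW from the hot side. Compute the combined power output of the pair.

Ẇ_total ≈ 265 MW

Two reversible stages in series are equivalent to a single Carnot engine between T_H and T_C, so η_total = 1 − T_C/T_H = 1 − 304.00/608.00 = 0.5000.
W_total = η_total · Q_H = 0.5000 × 530 = 265 MW.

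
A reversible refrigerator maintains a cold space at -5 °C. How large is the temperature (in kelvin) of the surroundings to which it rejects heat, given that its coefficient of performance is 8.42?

T_C = -5 °C → -5 + 273.15 = 268.15 K.
COP_R = T_C/(T_H − T_C) ⇒ T_H = T_C·(1 + 1/COP_R) = 268.15 × (1 + 1/8.42) = 300 K.

T_H ≈ 300 K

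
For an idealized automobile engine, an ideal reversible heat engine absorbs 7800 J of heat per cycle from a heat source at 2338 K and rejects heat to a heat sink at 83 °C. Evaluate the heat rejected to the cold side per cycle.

T_C = 83 °C → 83 + 273.15 = 356.15 K.
The Carnot efficiency is η = 1 − T_C/T_H = 1 − 356.15/2338.00 = 0.8477.
For a reversible cycle Q_C/Q_H = T_C/T_H, so Q_C = 7800 × 356.15/2338.00 = 1188 J.

Q_C ≈ 1188 J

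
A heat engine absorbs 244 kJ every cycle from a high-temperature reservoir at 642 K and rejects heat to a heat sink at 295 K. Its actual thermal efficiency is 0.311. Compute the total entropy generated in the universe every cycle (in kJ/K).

ΔS_univ ≈ 0.1898 kJ/K

W = η·Q_H = 0.311 × 244 = 75.88 kJ, so Q_C = Q_H − W = 168.1 kJ.
Entropy balance on the reservoirs: −Q_H/T_H = -0.3801 kJ/K, +Q_C/T_C = 0.5699 kJ/K.
ΔS_univ = −Q_H/T_H + Q_C/T_C = 0.1898 kJ/K (> 0, since η = 0.311 < η_Carnot = 0.540).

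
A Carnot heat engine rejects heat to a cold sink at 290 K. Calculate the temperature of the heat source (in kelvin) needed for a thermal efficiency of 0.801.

From η = 1 − T_C/T_H, solving for T_H gives T_H = T_C/(1 − η) = 290.00/(1 − 0.801) = 1460 K.

T_H ≈ 1460 K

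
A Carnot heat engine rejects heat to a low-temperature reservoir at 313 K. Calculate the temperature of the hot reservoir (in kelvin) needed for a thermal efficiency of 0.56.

From η = 1 − T_C/T_H, solving for T_H gives T_H = T_C/(1 − η) = 313.00/(1 − 0.56) = 711.4 K.

T_H ≈ 711.4 K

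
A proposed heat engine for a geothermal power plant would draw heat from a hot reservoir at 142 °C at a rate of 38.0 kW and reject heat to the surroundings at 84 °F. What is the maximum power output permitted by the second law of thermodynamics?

Ẇ_max ≈ 10.4 kW

T_H = 142 °C → 142 + 273.15 = 415.15 K.
T_C = 84 °F → (84 − 32) × 5/9 = 28.89 °C = 302.04 K.
The upper bound on efficiency is η_max = 1 − T_C/T_H = 1 − 302.04/415.15 = 0.2725.
W_max = η_max · Q_H = 0.2725 × 38.0 = 10.4 kW.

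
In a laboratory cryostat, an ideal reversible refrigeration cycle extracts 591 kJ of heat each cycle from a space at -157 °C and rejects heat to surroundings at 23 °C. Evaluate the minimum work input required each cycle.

T_H = 23 °C → 23 + 273.15 = 296.15 K.
T_C = -157 °C → -157 + 273.15 = 116.15 K.
The reversible coefficient of performance is COP_R = T_C/(T_H − T_C) = 116.15/180.00 = 0.6453.
W = Q_C/COP_R = 591/0.6453 = 916 kJ.

W_in ≈ 916 kJ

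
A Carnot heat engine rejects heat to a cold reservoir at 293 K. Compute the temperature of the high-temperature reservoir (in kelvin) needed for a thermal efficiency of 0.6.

T_H ≈ 732 K

From η = 1 − T_C/T_H, solving for T_H gives T_H = T_C/(1 − η) = 293.00/(1 − 0.6) = 732 K.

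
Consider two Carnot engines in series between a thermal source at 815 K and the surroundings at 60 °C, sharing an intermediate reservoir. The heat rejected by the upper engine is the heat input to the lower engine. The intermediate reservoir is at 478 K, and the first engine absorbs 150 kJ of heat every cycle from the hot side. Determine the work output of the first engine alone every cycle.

W₁ ≈ 62.02 kJ

T_C = 60 °C → 60 + 273.15 = 333.15 K.
First-stage efficiency η₁ = 1 − T_m/T_H = 1 − 478.00/815.00 = 0.4135.
W₁ = η₁·Q_H = 0.4135 × 150 = 62.02 kJ.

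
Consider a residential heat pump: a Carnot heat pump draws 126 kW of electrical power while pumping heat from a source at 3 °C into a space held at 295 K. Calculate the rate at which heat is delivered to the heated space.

T_C = 3 °C → 3 + 273.15 = 276.15 K.
For a reversible heat pump, COP_HP = T_H/(T_H − T_C) = 295.00/18.85 = 15.6499.
Q_H = COP_HP · W = 15.6499 × 126 = 1970 kW.

Q̇_H ≈ 1970 kW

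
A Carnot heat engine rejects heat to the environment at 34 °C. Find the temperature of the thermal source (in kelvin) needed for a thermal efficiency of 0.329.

T_H ≈ 458 K

T_C = 34 °C → 34 + 273.15 = 307.15 K.
From η = 1 − T_C/T_H, solving for T_H gives T_H = T_C/(1 − η) = 307.15/(1 − 0.329) = 458 K.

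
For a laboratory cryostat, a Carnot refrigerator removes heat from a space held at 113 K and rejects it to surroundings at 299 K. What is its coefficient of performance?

COP_R = T_C/(T_H − T_C) = 113.00/(299.00 − 113.00) = 0.608.

COP_R ≈ 0.608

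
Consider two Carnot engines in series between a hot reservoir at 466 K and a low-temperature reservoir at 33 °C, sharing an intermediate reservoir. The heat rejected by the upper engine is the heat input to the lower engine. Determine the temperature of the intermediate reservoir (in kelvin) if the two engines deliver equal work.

T_m ≈ 386 K

T_C = 33 °C → 33 + 273.15 = 306.15 K.
For reversible stages Q_m = Q_H·(T_m/T_H). Setting W₁ = Q_H(1 − T_m/T_H) equal to W₂ = Q_m(1 − T_C/T_m) = Q_H·(T_m − T_C)/T_H gives T_H − T_m = T_m − T_C, so T_m = (T_H + T_C)/2 = (466.00 + 306.15)/2 = 386 K.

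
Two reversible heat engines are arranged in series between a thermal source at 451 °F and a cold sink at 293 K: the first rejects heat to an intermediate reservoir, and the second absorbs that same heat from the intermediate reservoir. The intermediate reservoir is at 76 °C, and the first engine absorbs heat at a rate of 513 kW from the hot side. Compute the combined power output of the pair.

T_H = 451 °F → (451 − 32) × 5/9 = 232.78 °C = 505.93 K.
Two reversible stages in series are equivalent to a single Carnot engine between T_H and T_C, so η_total = 1 − T_C/T_H = 1 − 293.00/505.93 = 0.4209.
W_total = η_total · Q_H = 0.4209 × 513 = 216 kW.

Ẇ_total ≈ 216 kW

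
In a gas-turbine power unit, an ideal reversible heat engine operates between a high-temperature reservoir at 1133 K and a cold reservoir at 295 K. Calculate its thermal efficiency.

η_rev = 1 − T_C/T_H = 1 − 295.00/1133.00 = 0.7396.

η ≈ 0.7396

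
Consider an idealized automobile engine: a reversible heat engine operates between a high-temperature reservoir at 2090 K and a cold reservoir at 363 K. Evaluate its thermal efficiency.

Since the cycle is reversible, η = 1 − T_C/T_H = 1 − 363.00/2090.00 = 0.826.

η ≈ 0.826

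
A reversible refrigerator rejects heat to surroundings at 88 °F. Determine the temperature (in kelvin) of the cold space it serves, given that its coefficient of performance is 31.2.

T_H = 88 °F → (88 − 32) × 5/9 = 31.11 °C = 304.26 K.
COP_R = T_C/(T_H − T_C) ⇒ T_C = T_H·COP_R/(1 + COP_R) = 304.26 × 31.2/(1 + 31.2) = 295 K.

T_C ≈ 295 K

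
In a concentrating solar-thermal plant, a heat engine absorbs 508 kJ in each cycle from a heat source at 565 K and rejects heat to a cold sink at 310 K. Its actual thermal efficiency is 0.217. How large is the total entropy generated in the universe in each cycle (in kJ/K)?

W = η·Q_H = 0.217 × 508 = 110.2 kJ, so Q_C = Q_H − W = 397.8 kJ.
Reservoir entropy changes: ΔS_H = −Q_H/T_H = −508/565.00 = -0.8991 kJ/K and ΔS_C = +Q_C/T_C = 397.8/310.00 = 1.283 kJ/K.
ΔS_univ = −Q_H/T_H + Q_C/T_C = 0.384 kJ/K (> 0, since η = 0.217 < η_Carnot = 0.451).

ΔS_univ ≈ 0.384 kJ/K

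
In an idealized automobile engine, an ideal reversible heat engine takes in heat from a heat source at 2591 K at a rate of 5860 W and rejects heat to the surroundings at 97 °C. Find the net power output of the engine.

T_C = 97 °C → 97 + 273.15 = 370.15 K.
η_rev = 1 − T_C/T_H = 1 − 370.15/2591.00 = 0.8571.
W = η·Q_H = 0.8571 × 5860 = 5020 W.

Ẇ ≈ 5020 W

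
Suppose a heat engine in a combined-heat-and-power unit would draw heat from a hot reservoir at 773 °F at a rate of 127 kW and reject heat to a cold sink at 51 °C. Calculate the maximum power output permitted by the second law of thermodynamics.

T_H = 773 °F → (773 − 32) × 5/9 = 411.67 °C = 684.82 K.
T_C = 51 °C → 51 + 273.15 = 324.15 K.
By the Carnot theorem, η_max = 1 − T_C/T_H = 1 − 324.15/684.82 = 0.5267.
W_max = η_max · Q_H = 0.5267 × 127 = 66.9 kW.

Ẇ_max ≈ 66.9 kW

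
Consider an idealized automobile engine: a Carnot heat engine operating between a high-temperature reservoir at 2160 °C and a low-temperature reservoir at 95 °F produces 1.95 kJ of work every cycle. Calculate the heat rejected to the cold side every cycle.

Q_C ≈ 0.283 kJ

T_H = 2160 °C → 2160 + 273.15 = 2433.15 K.
T_C = 95 °F → (95 − 32) × 5/9 = 35.00 °C = 308.15 K.
Carnot efficiency: η = 1 − T_C/T_H = 1 − 308.15/2433.15 = 0.8734.
Since Q_C/Q_H = T_C/T_H and Q_H = W/η, Q_C = W·T_C/(T_H − T_C) = 1.95 × 308.15/2125.00 = 0.283 kJ.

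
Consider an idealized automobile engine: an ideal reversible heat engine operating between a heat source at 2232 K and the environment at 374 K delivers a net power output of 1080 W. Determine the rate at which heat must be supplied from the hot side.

Q̇_H ≈ 1300 W

Since the cycle is reversible, η = 1 − T_C/T_H = 1 − 374.00/2232.00 = 0.8324.
Q_H = W/η = 1080/0.8324 = 1300 W.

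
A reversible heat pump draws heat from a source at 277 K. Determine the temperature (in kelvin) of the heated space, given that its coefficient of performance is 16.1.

T_H ≈ 295 K

COP_HP = T_H/(T_H − T_C) ⇒ T_H = T_C·COP_HP/(COP_HP − 1) = 277.00 × 16.1/(16.1 − 1) = 295 K.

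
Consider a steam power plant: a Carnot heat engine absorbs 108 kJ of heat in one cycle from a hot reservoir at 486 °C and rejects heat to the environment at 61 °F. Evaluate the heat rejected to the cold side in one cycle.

T_H = 486 °C → 486 + 273.15 = 759.15 K.
T_C = 61 °F → (61 − 32) × 5/9 = 16.11 °C = 289.26 K.
Carnot efficiency: η = 1 − T_C/T_H = 1 − 289.26/759.15 = 0.6190.
For a reversible cycle Q_C/Q_H = T_C/T_H, so Q_C = 108 × 289.26/759.15 = 41.2 kJ.

Q_C ≈ 41.2 kJ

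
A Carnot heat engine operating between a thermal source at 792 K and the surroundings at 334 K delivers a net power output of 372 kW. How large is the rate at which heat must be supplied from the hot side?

Q̇_H ≈ 643.3 kW

For a reversible engine, η = 1 − T_C/T_H = 1 − 334.00/792.00 = 0.5783.
Q_H = W/η = 372/0.5783 = 643.3 kW.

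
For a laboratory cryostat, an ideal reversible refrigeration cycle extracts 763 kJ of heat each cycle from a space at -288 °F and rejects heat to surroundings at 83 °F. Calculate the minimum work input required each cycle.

W_in ≈ 1650 kJ

T_H = 83 °F → (83 − 32) × 5/9 = 28.33 °C = 301.48 K.
T_C = -288 °F → (-288 − 32) × 5/9 = -177.78 °C = 95.37 K.
Carnot COP: COP_R = T_C/(T_H − T_C) = 95.37/206.11 = 0.4627.
W = Q_C/COP_R = 763/0.4627 = 1650 kJ.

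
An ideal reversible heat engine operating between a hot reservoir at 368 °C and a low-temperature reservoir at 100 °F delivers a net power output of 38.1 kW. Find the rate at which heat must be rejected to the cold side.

T_H = 368 °C → 368 + 273.15 = 641.15 K.
T_C = 100 °F → (100 − 32) × 5/9 = 37.78 °C = 310.93 K.
The Carnot efficiency is η = 1 − T_C/T_H = 1 − 310.93/641.15 = 0.5150.
Since Q_C/Q_H = T_C/T_H and Q_H = W/η, Q_C = W·T_C/(T_H − T_C) = 38.1 × 310.93/330.22 = 35.9 kW.

Q̇_C ≈ 35.9 kW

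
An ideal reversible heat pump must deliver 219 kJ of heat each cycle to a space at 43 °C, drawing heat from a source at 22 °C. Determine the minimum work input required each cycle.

T_H = 43 °C → 43 + 273.15 = 316.15 K.
T_C = 22 °C → 22 + 273.15 = 295.15 K.
The Carnot heat-pump COP is COP_HP = T_H/(T_H − T_C) = 316.15/21.00 = 15.0548.
W = Q_H/COP_HP = 219/15.0548 = 14.5 kJ.

W_in ≈ 14.5 kJ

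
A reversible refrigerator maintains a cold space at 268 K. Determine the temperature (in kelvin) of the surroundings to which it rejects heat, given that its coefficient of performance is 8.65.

T_H ≈ 299.0 K

COP_R = T_C/(T_H − T_C) ⇒ T_H = T_C·(1 + 1/COP_R) = 268.00 × (1 + 1/8.65) = 299.0 K.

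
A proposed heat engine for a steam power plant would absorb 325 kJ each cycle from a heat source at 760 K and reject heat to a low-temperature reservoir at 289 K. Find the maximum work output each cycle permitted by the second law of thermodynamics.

No engine can exceed the Carnot limit: η_max = 1 − T_C/T_H = 1 − 289.00/760.00 = 0.6197.
W_max = η_max · Q_H = 0.6197 × 325 = 201 kJ.

W_max ≈ 201 kJ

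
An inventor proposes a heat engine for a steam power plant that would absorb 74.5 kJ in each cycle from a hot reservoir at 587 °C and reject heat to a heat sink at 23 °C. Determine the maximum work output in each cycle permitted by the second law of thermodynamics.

W_max ≈ 48.85 kJ

T_H = 587 °C → 587 + 273.15 = 860.15 K.
T_C = 23 °C → 23 + 273.15 = 296.15 K.
No engine can exceed the Carnot limit: η_max = 1 − T_C/T_H = 1 − 296.15/860.15 = 0.6557.
W_max = η_max · Q_H = 0.6557 × 74.5 = 48.85 kJ.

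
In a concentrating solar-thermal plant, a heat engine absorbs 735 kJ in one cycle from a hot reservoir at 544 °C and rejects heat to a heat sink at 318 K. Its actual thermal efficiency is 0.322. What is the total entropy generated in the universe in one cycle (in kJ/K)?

ΔS_univ ≈ 0.668 kJ/K

T_H = 544 °C → 544 + 273.15 = 817.15 K.
W = η·Q_H = 0.322 × 735 = 236.7 kJ, so Q_C = Q_H − W = 498.3 kJ.
Entropy balance on the reservoirs: −Q_H/T_H = -0.8995 kJ/K, +Q_C/T_C = 1.567 kJ/K.
ΔS_univ = −Q_H/T_H + Q_C/T_C = 0.668 kJ/K (> 0, since η = 0.322 < η_Carnot = 0.611).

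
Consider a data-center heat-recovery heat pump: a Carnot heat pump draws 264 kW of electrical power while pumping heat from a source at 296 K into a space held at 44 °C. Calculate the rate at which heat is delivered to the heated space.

T_H = 44 °C → 44 + 273.15 = 317.15 K.
The Carnot heat-pump COP is COP_HP = T_H/(T_H − T_C) = 317.15/21.15 = 14.9953.
Q_H = COP_HP · W = 14.9953 × 264 = 3960 kW.

Q̇_H ≈ 3960 kW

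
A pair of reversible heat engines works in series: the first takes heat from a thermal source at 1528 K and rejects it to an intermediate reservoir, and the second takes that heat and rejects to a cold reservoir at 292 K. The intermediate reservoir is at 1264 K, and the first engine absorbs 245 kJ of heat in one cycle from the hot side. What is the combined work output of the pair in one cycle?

Two reversible stages in series are equivalent to a single Carnot engine between T_H and T_C, so η_total = 1 − T_C/T_H = 1 − 292.00/1528.00 = 0.8089.
W_total = η_total · Q_H = 0.8089 × 245 = 198.2 kJ.

W_total ≈ 198.2 kJ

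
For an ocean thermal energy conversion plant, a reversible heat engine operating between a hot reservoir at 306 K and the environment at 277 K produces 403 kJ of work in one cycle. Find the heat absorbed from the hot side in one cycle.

Q_H ≈ 4250 kJ

η_rev = 1 − T_C/T_H = 1 − 277.00/306.00 = 0.0948.
Q_H = W/η = 403/0.0948 = 4250 kJ.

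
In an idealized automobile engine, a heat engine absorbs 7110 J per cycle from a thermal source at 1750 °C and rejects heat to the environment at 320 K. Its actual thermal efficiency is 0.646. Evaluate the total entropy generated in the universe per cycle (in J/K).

ΔS_univ ≈ 4.35 J/K

T_H = 1750 °C → 1750 + 273.15 = 2023.15 K.
W = η·Q_H = 0.646 × 7110 = 4593 J, so Q_C = Q_H − W = 2517 J.
The hot reservoir loses entropy Q_H/T_H = 7110/2023.15 = 3.514 J/K; the cold reservoir gains Q_C/T_C = 2517/320.00 = 7.865 J/K.
ΔS_univ = −Q_H/T_H + Q_C/T_C = 4.35 J/K (> 0, since η = 0.646 < η_Carnot = 0.842).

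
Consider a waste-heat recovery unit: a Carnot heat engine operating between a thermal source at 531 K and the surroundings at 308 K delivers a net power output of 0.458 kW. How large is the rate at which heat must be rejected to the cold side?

Q̇_C ≈ 0.633 kW

The Carnot efficiency is η = 1 − T_C/T_H = 1 − 308.00/531.00 = 0.4200.
Since Q_C/Q_H = T_C/T_H and Q_H = W/η, Q_C = W·T_C/(T_H − T_C) = 0.458 × 308.00/223.00 = 0.633 kW.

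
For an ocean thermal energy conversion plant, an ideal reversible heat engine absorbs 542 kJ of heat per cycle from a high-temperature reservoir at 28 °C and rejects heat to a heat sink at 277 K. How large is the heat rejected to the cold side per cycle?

T_H = 28 °C → 28 + 273.15 = 301.15 K.
η_rev = 1 − T_C/T_H = 1 − 277.00/301.15 = 0.0802.
For a reversible cycle Q_C/Q_H = T_C/T_H, so Q_C = 542 × 277.00/301.15 = 498.5 kJ.

Q_C ≈ 498.5 kJ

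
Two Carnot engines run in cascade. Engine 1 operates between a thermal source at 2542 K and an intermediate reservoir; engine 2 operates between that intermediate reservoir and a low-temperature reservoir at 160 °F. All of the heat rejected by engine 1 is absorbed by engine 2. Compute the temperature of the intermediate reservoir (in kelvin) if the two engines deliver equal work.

T_m ≈ 1440 K

T_C = 160 °F → (160 − 32) × 5/9 = 71.11 °C = 344.26 K.
For reversible stages Q_m = Q_H·(T_m/T_H). Setting W₁ = Q_H(1 − T_m/T_H) equal to W₂ = Q_m(1 − T_C/T_m) = Q_H·(T_m − T_C)/T_H gives T_H − T_m = T_m − T_C, so T_m = (T_H + T_C)/2 = (2542.00 + 344.26)/2 = 1440 K.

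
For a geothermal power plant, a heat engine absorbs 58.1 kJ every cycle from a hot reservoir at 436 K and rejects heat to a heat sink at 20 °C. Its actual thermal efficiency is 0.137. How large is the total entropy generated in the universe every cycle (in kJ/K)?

T_C = 20 °C → 20 + 273.15 = 293.15 K.
W = η·Q_H = 0.137 × 58.1 = 7.960 kJ, so Q_C = Q_H − W = 50.14 kJ.
Entropy balance on the reservoirs: −Q_H/T_H = -0.1333 kJ/K, +Q_C/T_C = 0.1710 kJ/K.
ΔS_univ = −Q_H/T_H + Q_C/T_C = 0.0378 kJ/K (> 0, since η = 0.137 < η_Carnot = 0.328).

ΔS_univ ≈ 0.0378 kJ/K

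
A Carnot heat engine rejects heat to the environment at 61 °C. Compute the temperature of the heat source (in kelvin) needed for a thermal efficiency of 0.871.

T_C = 61 °C → 61 + 273.15 = 334.15 K.
From η = 1 − T_C/T_H, solving for T_H gives T_H = T_C/(1 − η) = 334.15/(1 − 0.871) = 2590 K.

T_H ≈ 2590 K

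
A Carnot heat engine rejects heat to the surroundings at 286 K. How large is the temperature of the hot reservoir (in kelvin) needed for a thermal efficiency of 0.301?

From η = 1 − T_C/T_H, solving for T_H gives T_H = T_C/(1 − η) = 286.00/(1 − 0.301) = 409.2 K.

T_H ≈ 409.2 K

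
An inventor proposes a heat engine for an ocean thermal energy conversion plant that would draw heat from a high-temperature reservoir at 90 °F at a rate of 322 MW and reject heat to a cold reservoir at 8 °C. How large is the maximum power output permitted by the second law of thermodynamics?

Ẇ_max ≈ 25.54 MW

T_H = 90 °F → (90 − 32) × 5/9 = 32.22 °C = 305.37 K.
T_C = 8 °C → 8 + 273.15 = 281.15 K.
The upper bound on efficiency is η_max = 1 − T_C/T_H = 1 − 281.15/305.37 = 0.0793.
W_max = η_max · Q_H = 0.0793 × 322 = 25.54 MW.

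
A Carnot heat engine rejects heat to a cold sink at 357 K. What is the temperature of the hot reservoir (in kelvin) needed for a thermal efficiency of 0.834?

From η = 1 − T_C/T_H, solving for T_H gives T_H = T_C/(1 − η) = 357.00/(1 − 0.834) = 2150 K.

T_H ≈ 2150 K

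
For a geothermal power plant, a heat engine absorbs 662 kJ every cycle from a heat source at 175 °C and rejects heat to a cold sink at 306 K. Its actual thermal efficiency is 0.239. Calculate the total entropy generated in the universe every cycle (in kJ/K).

T_H = 175 °C → 175 + 273.15 = 448.15 K.
W = η·Q_H = 0.239 × 662 = 158.2 kJ, so Q_C = Q_H − W = 503.8 kJ.
Reservoir entropy changes: ΔS_H = −Q_H/T_H = −662/448.15 = -1.477 kJ/K and ΔS_C = +Q_C/T_C = 503.8/306.00 = 1.646 kJ/K.
ΔS_univ = −Q_H/T_H + Q_C/T_C = 0.1692 kJ/K (> 0, since η = 0.239 < η_Carnot = 0.317).

ΔS_univ ≈ 0.1692 kJ/K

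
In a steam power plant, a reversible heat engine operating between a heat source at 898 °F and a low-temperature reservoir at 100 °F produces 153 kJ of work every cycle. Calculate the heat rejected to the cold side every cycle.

T_H = 898 °F → (898 − 32) × 5/9 = 481.11 °C = 754.26 K.
T_C = 100 °F → (100 − 32) × 5/9 = 37.78 °C = 310.93 K.
Carnot efficiency: η = 1 − T_C/T_H = 1 − 310.93/754.26 = 0.5878.
Since Q_C/Q_H = T_C/T_H and Q_H = W/η, Q_C = W·T_C/(T_H − T_C) = 153 × 310.93/443.33 = 107.3 kJ.

Q_C ≈ 107.3 kJ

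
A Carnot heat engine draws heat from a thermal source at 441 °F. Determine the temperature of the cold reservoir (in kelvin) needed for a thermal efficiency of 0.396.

T_H = 441 °F → (441 − 32) × 5/9 = 227.22 °C = 500.37 K.
From η = 1 − T_C/T_H, T_C = T_H·(1 − η) = 500.37 × (1 − 0.396) = 302 K.

T_C ≈ 302 K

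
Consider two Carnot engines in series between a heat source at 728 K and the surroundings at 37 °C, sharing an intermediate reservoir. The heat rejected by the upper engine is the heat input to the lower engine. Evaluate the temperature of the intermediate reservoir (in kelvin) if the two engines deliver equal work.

T_m ≈ 519 K

T_C = 37 °C → 37 + 273.15 = 310.15 K.
For reversible stages Q_m = Q_H·(T_m/T_H). Setting W₁ = Q_H(1 − T_m/T_H) equal to W₂ = Q_m(1 − T_C/T_m) = Q_H·(T_m − T_C)/T_H gives T_H − T_m = T_m − T_C, so T_m = (T_H + T_C)/2 = (728.00 + 310.15)/2 = 519 K.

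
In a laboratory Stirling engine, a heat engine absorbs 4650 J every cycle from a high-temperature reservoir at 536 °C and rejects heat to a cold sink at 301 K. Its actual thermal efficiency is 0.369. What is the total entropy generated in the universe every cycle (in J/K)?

T_H = 536 °C → 536 + 273.15 = 809.15 K.
W = η·Q_H = 0.369 × 4650 = 1716 J, so Q_C = Q_H − W = 2934 J.
The hot reservoir loses entropy Q_H/T_H = 4650/809.15 = 5.747 J/K; the cold reservoir gains Q_C/T_C = 2934/301.00 = 9.748 J/K.
ΔS_univ = −Q_H/T_H + Q_C/T_C = 4.00 J/K (> 0, since η = 0.369 < η_Carnot = 0.628).

ΔS_univ ≈ 4.00 J/K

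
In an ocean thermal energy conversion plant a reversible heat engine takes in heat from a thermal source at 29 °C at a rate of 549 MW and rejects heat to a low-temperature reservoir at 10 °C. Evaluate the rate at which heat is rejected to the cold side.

Q̇_C ≈ 514 MW

T_H = 29 °C → 29 + 273.15 = 302.15 K.
T_C = 10 °C → 10 + 273.15 = 283.15 K.
Carnot efficiency: η = 1 − T_C/T_H = 1 − 283.15/302.15 = 0.0629.
For a reversible cycle Q_C/Q_H = T_C/T_H, so Q_C = 549 × 283.15/302.15 = 514 MW.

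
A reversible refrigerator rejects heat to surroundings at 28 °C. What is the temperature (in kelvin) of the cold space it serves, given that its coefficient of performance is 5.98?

T_H = 28 °C → 28 + 273.15 = 301.15 K.
COP_R = T_C/(T_H − T_C) ⇒ T_C = T_H·COP_R/(1 + COP_R) = 301.15 × 5.98/(1 + 5.98) = 258.0 K.

T_C ≈ 258.0 K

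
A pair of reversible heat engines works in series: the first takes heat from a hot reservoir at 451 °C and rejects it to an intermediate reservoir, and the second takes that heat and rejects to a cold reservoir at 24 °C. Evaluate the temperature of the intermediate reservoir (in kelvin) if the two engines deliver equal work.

T_m ≈ 511 K

T_H = 451 °C → 451 + 273.15 = 724.15 K.
T_C = 24 °C → 24 + 273.15 = 297.15 K.
For reversible stages Q_m = Q_H·(T_m/T_H). Setting W₁ = Q_H(1 − T_m/T_H) equal to W₂ = Q_m(1 − T_C/T_m) = Q_H·(T_m − T_C)/T_H gives T_H − T_m = T_m − T_C, so T_m = (T_H + T_C)/2 = (724.15 + 297.15)/2 = 511 K.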